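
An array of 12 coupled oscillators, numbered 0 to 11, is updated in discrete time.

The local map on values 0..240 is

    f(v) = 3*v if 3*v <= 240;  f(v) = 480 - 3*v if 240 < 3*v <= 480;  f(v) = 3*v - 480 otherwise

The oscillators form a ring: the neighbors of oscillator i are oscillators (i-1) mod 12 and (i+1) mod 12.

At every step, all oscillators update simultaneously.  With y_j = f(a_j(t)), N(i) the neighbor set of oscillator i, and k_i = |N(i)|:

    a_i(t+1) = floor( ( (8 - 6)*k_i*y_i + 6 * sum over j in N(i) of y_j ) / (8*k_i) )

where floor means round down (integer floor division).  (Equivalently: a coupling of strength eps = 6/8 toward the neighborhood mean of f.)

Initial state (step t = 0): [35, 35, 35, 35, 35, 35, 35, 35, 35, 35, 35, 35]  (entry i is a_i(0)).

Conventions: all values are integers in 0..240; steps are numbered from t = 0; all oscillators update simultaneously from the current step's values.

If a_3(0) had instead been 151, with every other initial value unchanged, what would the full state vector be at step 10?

Answer: [97, 144, 118, 150, 118, 144, 97, 84, 37, 35, 37, 84]
Key observation: This trace re-runs the system from the modified initial state.

Derivation:
t=0: [35, 35, 35, 151, 35, 35, 35, 35, 35, 35, 35, 35]
t=1: [105, 105, 75, 85, 75, 105, 105, 105, 105, 105, 105, 105]
t=2: [165, 187, 202, 225, 202, 187, 165, 165, 165, 165, 165, 165]
t=3: [39, 73, 135, 143, 135, 73, 39, 15, 15, 15, 15, 15]
t=4: [128, 126, 120, 69, 120, 126, 128, 72, 45, 45, 45, 72]
t=5: [143, 106, 145, 141, 145, 106, 143, 140, 165, 135, 165, 140]
t=6: [96, 76, 93, 48, 93, 76, 96, 39, 54, 30, 54, 39]
t=7: [177, 204, 189, 186, 189, 204, 177, 162, 118, 144, 118, 162]
t=8: [64, 84, 100, 84, 100, 84, 64, 67, 51, 106, 51, 67]
t=9: [208, 196, 216, 192, 216, 196, 208, 179, 174, 155, 174, 179]
t=10: [97, 144, 118, 150, 118, 144, 97, 84, 37, 35, 37, 84]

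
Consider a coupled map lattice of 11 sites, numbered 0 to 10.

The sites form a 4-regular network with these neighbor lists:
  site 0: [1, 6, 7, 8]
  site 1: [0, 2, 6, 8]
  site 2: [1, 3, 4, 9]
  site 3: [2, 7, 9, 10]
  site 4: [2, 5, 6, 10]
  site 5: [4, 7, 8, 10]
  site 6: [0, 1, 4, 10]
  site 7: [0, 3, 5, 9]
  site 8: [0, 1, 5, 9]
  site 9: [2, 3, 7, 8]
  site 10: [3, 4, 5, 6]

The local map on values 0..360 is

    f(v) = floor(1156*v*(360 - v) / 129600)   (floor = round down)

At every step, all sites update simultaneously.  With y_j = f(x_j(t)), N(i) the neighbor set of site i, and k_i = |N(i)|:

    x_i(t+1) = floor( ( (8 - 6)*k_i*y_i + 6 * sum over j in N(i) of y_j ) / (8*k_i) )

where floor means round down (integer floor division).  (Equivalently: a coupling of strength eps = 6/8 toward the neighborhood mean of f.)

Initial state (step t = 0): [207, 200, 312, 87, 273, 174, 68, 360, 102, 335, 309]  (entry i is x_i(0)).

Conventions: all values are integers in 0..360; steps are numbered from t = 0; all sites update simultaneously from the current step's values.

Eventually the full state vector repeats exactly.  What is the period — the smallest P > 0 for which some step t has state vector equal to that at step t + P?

Answer: 2
Key observation: The state at step 8, [288, 288, 288, 288, 288, 288, 288, 288, 288, 288, 288], reappears at step 10 — and no state repeats earlier — so the cycle the system enters has period 2.

Derivation:
t=0: [207, 200, 312, 87, 273, 174, 68, 360, 102, 335, 309]
t=1: [201, 226, 179, 117, 191, 181, 216, 160, 232, 126, 201]
t=2: [276, 276, 273, 273, 285, 282, 280, 275, 273, 269, 278]
t=3: [206, 206, 207, 210, 199, 201, 200, 207, 207, 212, 200]
t=4: [282, 282, 281, 281, 284, 283, 283, 281, 282, 280, 284]
t=5: [196, 196, 196, 197, 193, 194, 194, 197, 196, 197, 193]
t=6: [286, 286, 286, 286, 286, 286, 286, 286, 286, 286, 286]
t=7: [188, 188, 188, 188, 188, 188, 188, 188, 188, 188, 188]
t=8: [288, 288, 288, 288, 288, 288, 288, 288, 288, 288, 288]
t=9: [184, 184, 184, 184, 184, 184, 184, 184, 184, 184, 184]
t=10: [288, 288, 288, 288, 288, 288, 288, 288, 288, 288, 288]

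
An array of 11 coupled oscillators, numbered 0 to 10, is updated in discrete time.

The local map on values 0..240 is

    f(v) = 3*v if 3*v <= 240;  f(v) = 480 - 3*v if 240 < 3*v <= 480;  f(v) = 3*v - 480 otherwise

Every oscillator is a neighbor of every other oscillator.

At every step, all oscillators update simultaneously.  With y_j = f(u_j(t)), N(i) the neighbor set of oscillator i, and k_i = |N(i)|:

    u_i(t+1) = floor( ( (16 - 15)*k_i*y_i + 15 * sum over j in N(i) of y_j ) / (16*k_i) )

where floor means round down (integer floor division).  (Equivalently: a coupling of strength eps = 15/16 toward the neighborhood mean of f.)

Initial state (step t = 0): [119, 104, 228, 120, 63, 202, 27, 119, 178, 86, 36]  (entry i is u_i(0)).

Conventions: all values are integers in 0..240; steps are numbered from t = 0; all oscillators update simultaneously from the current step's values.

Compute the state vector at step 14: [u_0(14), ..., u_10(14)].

Answer: [147, 147, 147, 147, 147, 147, 147, 147, 147, 147, 147]

Derivation:
t=0: [119, 104, 228, 120, 63, 202, 27, 119, 178, 86, 36]
t=1: [138, 137, 135, 138, 136, 138, 139, 138, 140, 135, 138]
t=2: [67, 67, 67, 67, 67, 67, 67, 67, 67, 67, 67]
t=3: [201, 201, 201, 201, 201, 201, 201, 201, 201, 201, 201]
t=4: [123, 123, 123, 123, 123, 123, 123, 123, 123, 123, 123]
t=5: [111, 111, 111, 111, 111, 111, 111, 111, 111, 111, 111]
t=6: [147, 147, 147, 147, 147, 147, 147, 147, 147, 147, 147]
t=7: [39, 39, 39, 39, 39, 39, 39, 39, 39, 39, 39]
t=8: [117, 117, 117, 117, 117, 117, 117, 117, 117, 117, 117]
t=9: [129, 129, 129, 129, 129, 129, 129, 129, 129, 129, 129]
t=10: [93, 93, 93, 93, 93, 93, 93, 93, 93, 93, 93]
t=11: [201, 201, 201, 201, 201, 201, 201, 201, 201, 201, 201]
t=12: [123, 123, 123, 123, 123, 123, 123, 123, 123, 123, 123]
t=13: [111, 111, 111, 111, 111, 111, 111, 111, 111, 111, 111]
t=14: [147, 147, 147, 147, 147, 147, 147, 147, 147, 147, 147]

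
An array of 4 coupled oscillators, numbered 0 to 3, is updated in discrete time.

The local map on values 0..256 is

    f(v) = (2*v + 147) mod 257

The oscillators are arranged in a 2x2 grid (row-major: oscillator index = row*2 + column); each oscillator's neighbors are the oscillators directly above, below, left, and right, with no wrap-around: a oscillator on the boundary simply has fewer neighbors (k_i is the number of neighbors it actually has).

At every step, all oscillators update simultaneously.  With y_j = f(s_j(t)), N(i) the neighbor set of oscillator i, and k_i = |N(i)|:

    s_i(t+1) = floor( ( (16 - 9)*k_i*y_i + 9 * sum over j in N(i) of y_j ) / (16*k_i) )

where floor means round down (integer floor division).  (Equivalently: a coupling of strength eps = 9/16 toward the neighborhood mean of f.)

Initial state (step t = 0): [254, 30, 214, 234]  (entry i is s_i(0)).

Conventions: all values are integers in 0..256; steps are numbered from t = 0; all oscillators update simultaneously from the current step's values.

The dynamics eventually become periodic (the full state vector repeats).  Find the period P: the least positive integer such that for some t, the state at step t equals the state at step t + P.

Answer: 16
Key observation: The state at step 36, [127, 127, 197, 197], reappears at step 52 — and no state repeats earlier — so the cycle the system enters has period 16.

Derivation:
t=0: [254, 30, 214, 234]
t=1: [137, 158, 94, 119]
t=2: [151, 172, 116, 135]
t=3: [184, 201, 152, 170]
t=4: [64, 80, 149, 165]
t=5: [74, 88, 149, 163]
t=6: [88, 100, 153, 165]
t=7: [109, 119, 166, 176]
t=8: [145, 154, 195, 204]
t=9: [140, 148, 72, 80]
t=10: [136, 143, 76, 83]
t=11: [132, 138, 79, 85]
t=12: [127, 132, 81, 86]
t=13: [120, 125, 80, 85]
t=14: [110, 114, 75, 79]
t=15: [92, 96, 61, 65]
t=16: [58, 62, 31, 35]
t=17: [65, 68, 154, 157]
t=18: [71, 74, 149, 152]
t=19: [77, 80, 145, 148]
t=20: [83, 86, 143, 146]
t=21: [91, 94, 143, 146]
t=22: [102, 105, 148, 151]
t=23: [121, 124, 161, 164]
t=24: [156, 158, 191, 193]
t=25: [150, 152, 68, 70]
t=26: [145, 146, 73, 75]
t=27: [140, 141, 77, 78]
t=28: [135, 136, 80, 80]
t=29: [129, 129, 80, 81]
t=30: [120, 121, 78, 78]
t=31: [106, 107, 69, 70]
t=32: [81, 82, 49, 50]
t=33: [106, 107, 191, 192]
t=34: [78, 78, 40, 40]
t=35: [96, 96, 176, 176]
t=36: [127, 127, 197, 197]
t=37: [111, 111, 59, 59]
t=38: [82, 82, 37, 37]
t=39: [100, 100, 174, 174]
t=40: [131, 131, 196, 196]
t=41: [116, 116, 60, 60]
t=42: [90, 90, 41, 41]
t=43: [114, 114, 184, 184]
t=44: [85, 85, 33, 33]
t=45: [103, 103, 169, 169]
t=46: [133, 133, 190, 190]
t=47: [115, 115, 53, 53]
t=48: [157, 157, 215, 215]
t=49: [164, 164, 102, 102]
t=50: [183, 183, 128, 128]
t=51: [225, 225, 176, 176]
t=52: [127, 127, 197, 197]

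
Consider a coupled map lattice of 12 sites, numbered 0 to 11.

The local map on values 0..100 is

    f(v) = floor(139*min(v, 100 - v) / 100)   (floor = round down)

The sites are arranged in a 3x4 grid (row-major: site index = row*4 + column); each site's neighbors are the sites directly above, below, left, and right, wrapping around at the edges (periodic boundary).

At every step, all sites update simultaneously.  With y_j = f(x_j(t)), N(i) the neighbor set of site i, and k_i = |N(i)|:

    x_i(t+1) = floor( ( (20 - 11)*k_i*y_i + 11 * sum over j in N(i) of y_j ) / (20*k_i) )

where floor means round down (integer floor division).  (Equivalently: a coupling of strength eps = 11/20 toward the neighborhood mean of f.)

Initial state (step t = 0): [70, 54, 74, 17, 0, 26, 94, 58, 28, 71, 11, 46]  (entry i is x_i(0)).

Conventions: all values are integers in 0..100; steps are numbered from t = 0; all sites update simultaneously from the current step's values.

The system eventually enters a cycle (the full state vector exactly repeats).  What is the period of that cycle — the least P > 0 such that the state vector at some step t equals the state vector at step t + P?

Answer: 8
Key observation: The state at step 14, [47, 45, 44, 46, 47, 45, 44, 46, 47, 45, 44, 46], reappears at step 22 — and no state repeats earlier — so the cycle the system enters has period 8.

Derivation:
t=0: [70, 54, 74, 17, 0, 26, 94, 58, 28, 71, 11, 46]
t=1: [35, 49, 31, 37, 23, 31, 23, 39, 36, 38, 26, 46]
t=2: [49, 56, 44, 51, 40, 44, 38, 48, 49, 50, 42, 54]
t=3: [65, 63, 60, 66, 60, 60, 57, 62, 65, 65, 59, 64]
t=4: [49, 51, 54, 49, 52, 54, 56, 52, 49, 50, 54, 50]
t=5: [67, 66, 64, 67, 66, 64, 62, 66, 68, 67, 64, 67]
t=6: [45, 47, 49, 45, 46, 48, 50, 47, 44, 46, 48, 45]
t=7: [62, 64, 66, 63, 63, 65, 67, 64, 61, 63, 65, 62]
t=8: [51, 49, 47, 50, 51, 48, 46, 49, 52, 50, 48, 51]
t=9: [67, 67, 65, 68, 67, 66, 64, 67, 67, 67, 66, 67]
t=10: [44, 45, 47, 44, 45, 46, 48, 45, 45, 45, 47, 45]
t=11: [61, 62, 64, 61, 62, 63, 64, 62, 61, 62, 64, 62]
t=12: [53, 51, 50, 52, 52, 51, 50, 52, 53, 51, 50, 52]
t=13: [65, 67, 68, 66, 66, 67, 68, 66, 65, 67, 68, 66]
t=14: [47, 45, 44, 46, 47, 45, 44, 46, 47, 45, 44, 46]
t=15: [64, 62, 61, 63, 64, 62, 61, 63, 64, 62, 61, 63]
t=16: [50, 52, 53, 51, 50, 52, 53, 51, 50, 52, 53, 51]
t=17: [68, 66, 65, 67, 68, 66, 65, 67, 68, 66, 65, 67]
t=18: [44, 46, 47, 45, 44, 46, 47, 45, 44, 46, 47, 45]
t=19: [61, 63, 64, 62, 61, 63, 64, 62, 61, 63, 64, 62]
t=20: [53, 51, 50, 52, 53, 51, 50, 52, 53, 51, 50, 52]
t=21: [65, 67, 68, 66, 65, 67, 68, 66, 65, 67, 68, 66]
t=22: [47, 45, 44, 46, 47, 45, 44, 46, 47, 45, 44, 46]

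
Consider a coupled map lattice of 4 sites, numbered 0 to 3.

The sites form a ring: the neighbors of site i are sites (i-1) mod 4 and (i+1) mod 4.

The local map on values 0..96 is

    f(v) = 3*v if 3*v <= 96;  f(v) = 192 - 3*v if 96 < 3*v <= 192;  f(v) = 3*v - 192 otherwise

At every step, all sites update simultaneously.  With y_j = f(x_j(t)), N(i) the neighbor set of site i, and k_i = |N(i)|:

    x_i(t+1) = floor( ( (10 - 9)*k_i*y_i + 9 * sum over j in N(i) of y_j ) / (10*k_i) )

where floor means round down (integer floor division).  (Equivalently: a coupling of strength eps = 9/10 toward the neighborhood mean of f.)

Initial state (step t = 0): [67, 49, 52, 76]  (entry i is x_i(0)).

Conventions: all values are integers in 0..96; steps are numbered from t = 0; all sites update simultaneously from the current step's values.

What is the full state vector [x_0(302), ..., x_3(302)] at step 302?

Answer: [24, 24, 24, 24]
Key observation: The state at step 6, [24, 24, 24, 24], reappears at step 8: the system is in a cycle of period 2 from step 6 on.  Therefore the state at step 302 equals the state at step 6 + ((302 - 6) mod 2) = 6, which is [24, 24, 24, 24].

Derivation:
t=0: [67, 49, 52, 76]
t=1: [37, 24, 40, 23]
t=2: [71, 76, 70, 75]
t=3: [33, 21, 32, 20]
t=4: [64, 91, 64, 91]
t=5: [72, 8, 72, 8]
t=6: [24, 24, 24, 24]
t=7: [72, 72, 72, 72]
t=8: [24, 24, 24, 24]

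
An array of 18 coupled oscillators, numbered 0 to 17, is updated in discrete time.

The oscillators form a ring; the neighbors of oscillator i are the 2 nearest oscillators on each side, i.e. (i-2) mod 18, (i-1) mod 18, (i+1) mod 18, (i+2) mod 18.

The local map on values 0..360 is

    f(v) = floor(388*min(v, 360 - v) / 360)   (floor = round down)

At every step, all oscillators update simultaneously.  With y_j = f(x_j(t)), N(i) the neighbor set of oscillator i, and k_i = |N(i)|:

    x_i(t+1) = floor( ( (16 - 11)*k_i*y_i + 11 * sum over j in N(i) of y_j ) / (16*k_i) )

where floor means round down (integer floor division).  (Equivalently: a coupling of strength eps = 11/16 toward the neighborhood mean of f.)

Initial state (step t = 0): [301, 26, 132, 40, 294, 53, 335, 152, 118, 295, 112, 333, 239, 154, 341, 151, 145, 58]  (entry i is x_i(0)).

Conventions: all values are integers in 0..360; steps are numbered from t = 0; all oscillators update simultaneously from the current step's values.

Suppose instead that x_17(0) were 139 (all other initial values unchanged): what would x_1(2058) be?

Simulating step by step:
t=0: [301, 26, 132, 40, 294, 53, 335, 152, 118, 295, 112, 333, 239, 154, 341, 151, 145, 139]
t=1: [101, 76, 79, 64, 68, 69, 79, 99, 104, 97, 98, 92, 98, 110, 111, 134, 116, 116]
t=2: [105, 91, 83, 75, 76, 80, 89, 97, 103, 105, 105, 105, 108, 117, 121, 128, 124, 117]
t=3: [111, 100, 91, 85, 85, 88, 95, 102, 107, 111, 113, 115, 119, 124, 128, 131, 128, 122]
t=4: [118, 108, 100, 95, 94, 96, 102, 107, 113, 117, 121, 124, 128, 132, 135, 136, 133, 127]
t=5: [125, 117, 110, 105, 103, 105, 109, 114, 120, 125, 129, 133, 137, 140, 142, 142, 139, 133]
t=6: [134, 126, 120, 115, 113, 114, 118, 122, 128, 133, 138, 142, 146, 149, 150, 150, 146, 141]
t=7: [143, 136, 130, 125, 123, 124, 127, 131, 137, 142, 147, 152, 155, 158, 159, 158, 155, 149]
t=8: [153, 146, 141, 136, 134, 134, 137, 141, 147, 152, 157, 162, 165, 168, 169, 167, 164, 159]
t=9: [163, 157, 152, 148, 146, 146, 148, 152, 157, 163, 168, 172, 176, 178, 179, 177, 174, 169]
t=10: [175, 169, 164, 160, 158, 158, 160, 164, 169, 174, 179, 184, 187, 189, 190, 188, 185, 180]
t=11: [185, 182, 177, 173, 171, 171, 173, 177, 181, 185, 187, 187, 186, 185, 184, 186, 187, 188]
t=12: [188, 188, 188, 186, 185, 185, 187, 188, 188, 188, 187, 186, 187, 187, 187, 187, 186, 187]
t=13: [185, 185, 185, 186, 186, 186, 186, 185, 185, 185, 185, 186, 186, 186, 186, 186, 186, 185]
t=14: [187, 187, 187, 187, 187, 187, 187, 187, 187, 187, 187, 187, 187, 187, 187, 187, 187, 187]
t=15: [186, 186, 186, 186, 186, 186, 186, 186, 186, 186, 186, 186, 186, 186, 186, 186, 186, 186]
t=16: [187, 187, 187, 187, 187, 187, 187, 187, 187, 187, 187, 187, 187, 187, 187, 187, 187, 187]

Answer: x_1(2058) = 187
Key observation: The state at step 14, [187, 187, 187, 187, 187, 187, 187, 187, 187, 187, 187, 187, 187, 187, 187, 187, 187, 187], reappears at step 16: the system is in a cycle of period 2 from step 14 on.  Therefore the state at step 2058 equals the state at step 14 + ((2058 - 14) mod 2) = 14, which is [187, 187, 187, 187, 187, 187, 187, 187, 187, 187, 187, 187, 187, 187, 187, 187, 187, 187].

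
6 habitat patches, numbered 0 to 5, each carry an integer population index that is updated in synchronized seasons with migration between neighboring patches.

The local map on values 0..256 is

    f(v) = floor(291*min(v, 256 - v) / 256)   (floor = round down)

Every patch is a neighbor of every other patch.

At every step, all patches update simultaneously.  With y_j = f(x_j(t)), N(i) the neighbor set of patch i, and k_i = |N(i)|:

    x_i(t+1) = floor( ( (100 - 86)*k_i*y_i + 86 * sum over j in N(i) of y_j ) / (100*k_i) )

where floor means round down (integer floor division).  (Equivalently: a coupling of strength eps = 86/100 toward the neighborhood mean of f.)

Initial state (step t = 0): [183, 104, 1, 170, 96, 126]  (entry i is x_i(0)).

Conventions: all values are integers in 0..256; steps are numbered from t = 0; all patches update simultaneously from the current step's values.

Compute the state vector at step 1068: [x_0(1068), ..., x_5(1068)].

Simulating step by step:
t=0: [183, 104, 1, 170, 96, 126]
t=1: [91, 90, 94, 91, 91, 90]
t=2: [103, 103, 103, 103, 103, 103]
t=3: [117, 117, 117, 117, 117, 117]
t=4: [132, 132, 132, 132, 132, 132]
t=5: [140, 140, 140, 140, 140, 140]
t=6: [131, 131, 131, 131, 131, 131]
t=7: [142, 142, 142, 142, 142, 142]
t=8: [129, 129, 129, 129, 129, 129]
t=9: [144, 144, 144, 144, 144, 144]
t=10: [127, 127, 127, 127, 127, 127]
t=11: [144, 144, 144, 144, 144, 144]

Answer: [127, 127, 127, 127, 127, 127]
Key observation: The state at step 9, [144, 144, 144, 144, 144, 144], reappears at step 11: the system is in a cycle of period 2 from step 9 on.  Therefore the state at step 1068 equals the state at step 9 + ((1068 - 9) mod 2) = 10, which is [127, 127, 127, 127, 127, 127].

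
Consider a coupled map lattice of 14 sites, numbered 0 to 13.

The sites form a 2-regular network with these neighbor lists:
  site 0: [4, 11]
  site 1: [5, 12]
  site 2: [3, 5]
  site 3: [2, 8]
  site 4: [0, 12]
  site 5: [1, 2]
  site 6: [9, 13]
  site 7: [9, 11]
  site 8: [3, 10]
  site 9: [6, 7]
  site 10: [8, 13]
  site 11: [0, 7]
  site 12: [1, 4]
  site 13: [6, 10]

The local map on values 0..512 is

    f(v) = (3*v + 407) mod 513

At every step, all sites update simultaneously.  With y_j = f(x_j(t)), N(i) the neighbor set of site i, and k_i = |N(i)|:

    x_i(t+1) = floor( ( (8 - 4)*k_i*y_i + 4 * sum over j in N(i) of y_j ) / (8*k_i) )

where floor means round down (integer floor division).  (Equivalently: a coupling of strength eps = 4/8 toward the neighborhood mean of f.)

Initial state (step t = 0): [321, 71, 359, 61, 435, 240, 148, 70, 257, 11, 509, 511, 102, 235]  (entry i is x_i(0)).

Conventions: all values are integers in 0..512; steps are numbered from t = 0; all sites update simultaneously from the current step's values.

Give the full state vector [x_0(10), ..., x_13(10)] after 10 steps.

Answer: [349, 167, 227, 150, 398, 191, 362, 206, 126, 271, 236, 200, 263, 369]

Derivation:
t=0: [321, 71, 359, 61, 435, 240, 148, 70, 257, 11, 509, 511, 102, 235]
t=1: [315, 128, 273, 191, 222, 191, 300, 262, 194, 330, 257, 312, 170, 226]
t=2: [254, 356, 333, 402, 206, 353, 248, 255, 392, 297, 209, 281, 283, 137]
t=3: [255, 392, 318, 143, 349, 427, 206, 197, 42, 203, 91, 184, 355, 185]
t=4: [291, 170, 285, 250, 362, 169, 494, 479, 132, 500, 200, 380, 341, 394]
t=5: [245, 403, 251, 197, 398, 360, 279, 246, 301, 347, 332, 143, 419, 236]
t=6: [154, 185, 303, 347, 91, 283, 236, 245, 357, 295, 281, 220, 97, 193]
t=7: [230, 328, 308, 396, 218, 299, 229, 134, 387, 184, 343, 138, 246, 314]
t=8: [121, 281, 236, 111, 65, 306, 226, 336, 131, 314, 293, 245, 159, 281]
t=9: [179, 279, 176, 207, 201, 227, 166, 304, 265, 273, 257, 219, 263, 191]
t=10: [349, 167, 227, 150, 398, 191, 362, 206, 126, 271, 236, 200, 263, 369]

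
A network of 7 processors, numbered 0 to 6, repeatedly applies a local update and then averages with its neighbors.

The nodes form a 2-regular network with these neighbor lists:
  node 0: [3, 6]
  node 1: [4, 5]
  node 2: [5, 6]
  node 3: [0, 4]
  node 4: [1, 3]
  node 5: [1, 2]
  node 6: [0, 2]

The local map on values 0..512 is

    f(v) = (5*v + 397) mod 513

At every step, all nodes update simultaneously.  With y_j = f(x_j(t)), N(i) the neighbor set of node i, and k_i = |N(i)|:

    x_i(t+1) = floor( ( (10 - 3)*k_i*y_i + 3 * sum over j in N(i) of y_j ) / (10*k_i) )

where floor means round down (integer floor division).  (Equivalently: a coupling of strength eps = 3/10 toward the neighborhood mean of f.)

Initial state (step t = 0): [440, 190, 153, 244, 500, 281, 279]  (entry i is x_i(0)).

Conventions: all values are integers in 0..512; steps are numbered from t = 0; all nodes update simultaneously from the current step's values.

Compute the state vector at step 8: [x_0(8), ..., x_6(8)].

Answer: [107, 386, 127, 222, 273, 373, 57]

Derivation:
t=0: [440, 190, 153, 244, 500, 281, 279]
t=1: [72, 313, 172, 109, 292, 252, 202]
t=2: [292, 361, 236, 384, 350, 180, 337]
t=3: [266, 159, 71, 247, 128, 217, 74]
t=4: [183, 186, 273, 94, 46, 379, 241]
t=5: [262, 263, 201, 307, 178, 246, 120]
t=6: [249, 173, 349, 339, 267, 143, 420]
t=7: [144, 207, 142, 72, 176, 109, 340]
t=8: [107, 386, 127, 222, 273, 373, 57]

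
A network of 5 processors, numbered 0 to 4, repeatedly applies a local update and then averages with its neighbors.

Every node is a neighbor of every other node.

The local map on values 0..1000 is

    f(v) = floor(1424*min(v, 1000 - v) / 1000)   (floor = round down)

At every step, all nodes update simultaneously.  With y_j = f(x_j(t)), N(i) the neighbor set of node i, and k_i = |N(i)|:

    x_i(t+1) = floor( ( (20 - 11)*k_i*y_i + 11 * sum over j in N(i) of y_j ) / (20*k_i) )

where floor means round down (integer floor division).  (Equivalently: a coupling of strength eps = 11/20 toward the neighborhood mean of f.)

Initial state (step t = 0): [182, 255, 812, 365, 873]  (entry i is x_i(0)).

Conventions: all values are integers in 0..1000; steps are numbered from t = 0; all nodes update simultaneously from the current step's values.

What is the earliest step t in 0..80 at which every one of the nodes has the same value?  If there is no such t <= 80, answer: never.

Simulating step by step:
t=0: [182, 255, 812, 365, 873]  (not all equal)
t=1: [299, 331, 301, 380, 274]  (not all equal)
t=2: [442, 457, 443, 479, 431]  (not all equal)
t=3: [637, 643, 637, 653, 632]  (not all equal)
t=4: [512, 510, 512, 506, 515]  (not all equal)
t=5: [695, 696, 695, 697, 693]  (not all equal)
t=6: [433, 433, 433, 432, 434]  (not all equal)
t=7: [616, 616, 616, 615, 616]  (not all equal)
t=8: [546, 546, 546, 546, 546]  (all equal)

Answer: 8
Key observation: Synchronization is absorbing here: once all nodes are equal they stay equal, and step 8 is the first all-equal step.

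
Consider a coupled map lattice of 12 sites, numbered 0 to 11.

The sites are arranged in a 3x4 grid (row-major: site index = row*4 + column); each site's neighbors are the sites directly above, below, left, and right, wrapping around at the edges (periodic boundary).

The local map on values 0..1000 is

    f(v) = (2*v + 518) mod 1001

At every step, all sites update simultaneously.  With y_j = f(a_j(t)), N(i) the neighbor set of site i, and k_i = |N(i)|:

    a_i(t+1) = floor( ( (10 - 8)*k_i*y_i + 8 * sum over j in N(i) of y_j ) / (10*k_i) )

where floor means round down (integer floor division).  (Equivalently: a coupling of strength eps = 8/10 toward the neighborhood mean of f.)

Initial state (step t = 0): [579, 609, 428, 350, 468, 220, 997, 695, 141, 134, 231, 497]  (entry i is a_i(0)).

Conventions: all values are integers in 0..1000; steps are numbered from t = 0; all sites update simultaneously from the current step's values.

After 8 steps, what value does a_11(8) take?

Simulating step by step:
t=0: [579, 609, 428, 350, 468, 220, 997, 695, 141, 134, 231, 497]
t=1: [576, 705, 563, 536, 758, 688, 745, 519, 645, 851, 632, 683]
t=2: [604, 670, 589, 667, 591, 415, 575, 413, 521, 725, 506, 723]
t=3: [738, 718, 719, 715, 534, 707, 516, 704, 782, 651, 764, 649]
t=4: [711, 930, 689, 927, 702, 767, 680, 764, 658, 565, 636, 562]
t=5: [687, 581, 661, 577, 557, 574, 531, 570, 796, 539, 769, 535]
t=6: [596, 733, 564, 729, 590, 629, 558, 625, 562, 420, 530, 415]
t=7: [801, 693, 762, 688, 717, 689, 679, 683, 550, 666, 511, 661]
t=8: [696, 561, 650, 554, 692, 894, 646, 888, 674, 760, 628, 754]

Answer: a_11(8) = 754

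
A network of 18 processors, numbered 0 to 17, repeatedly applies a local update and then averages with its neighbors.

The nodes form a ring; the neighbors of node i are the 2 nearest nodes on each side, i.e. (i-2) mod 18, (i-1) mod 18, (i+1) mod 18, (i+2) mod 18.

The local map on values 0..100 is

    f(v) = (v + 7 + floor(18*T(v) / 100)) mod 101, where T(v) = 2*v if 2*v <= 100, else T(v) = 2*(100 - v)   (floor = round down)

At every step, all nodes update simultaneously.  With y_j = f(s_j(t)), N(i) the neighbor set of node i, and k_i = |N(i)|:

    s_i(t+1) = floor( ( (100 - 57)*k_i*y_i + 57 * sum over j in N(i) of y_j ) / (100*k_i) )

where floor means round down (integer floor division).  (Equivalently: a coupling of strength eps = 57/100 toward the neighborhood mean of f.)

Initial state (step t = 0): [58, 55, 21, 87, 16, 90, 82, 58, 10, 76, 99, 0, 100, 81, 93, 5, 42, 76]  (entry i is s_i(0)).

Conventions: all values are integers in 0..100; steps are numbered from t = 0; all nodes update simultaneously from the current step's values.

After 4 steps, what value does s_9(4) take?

Simulating step by step:
t=0: [58, 55, 21, 87, 16, 90, 82, 58, 10, 76, 99, 0, 100, 81, 93, 5, 42, 76]
t=1: [72, 76, 55, 76, 58, 85, 73, 78, 47, 55, 19, 30, 17, 44, 25, 41, 53, 72]
t=2: [85, 88, 83, 88, 84, 91, 86, 87, 71, 67, 45, 49, 39, 54, 50, 65, 72, 83]
t=3: [95, 97, 96, 84, 83, 55, 82, 80, 87, 83, 72, 72, 67, 74, 76, 84, 88, 93]
t=4: [16, 16, 29, 67, 80, 87, 93, 92, 95, 94, 90, 89, 87, 90, 91, 81, 69, 29]

Answer: s_9(4) = 94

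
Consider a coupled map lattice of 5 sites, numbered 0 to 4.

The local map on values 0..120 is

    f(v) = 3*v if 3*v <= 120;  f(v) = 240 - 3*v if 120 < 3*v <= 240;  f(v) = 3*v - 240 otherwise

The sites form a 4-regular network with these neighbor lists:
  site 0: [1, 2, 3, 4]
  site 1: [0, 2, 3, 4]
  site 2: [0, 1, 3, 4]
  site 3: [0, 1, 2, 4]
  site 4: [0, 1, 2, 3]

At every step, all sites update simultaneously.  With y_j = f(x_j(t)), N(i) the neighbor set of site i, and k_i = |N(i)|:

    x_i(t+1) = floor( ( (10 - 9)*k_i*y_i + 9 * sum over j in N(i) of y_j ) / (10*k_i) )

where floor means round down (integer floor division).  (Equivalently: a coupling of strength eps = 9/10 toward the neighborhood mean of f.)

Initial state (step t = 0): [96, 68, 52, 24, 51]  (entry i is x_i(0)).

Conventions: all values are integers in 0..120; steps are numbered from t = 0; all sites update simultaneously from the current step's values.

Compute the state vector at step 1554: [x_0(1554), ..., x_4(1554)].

Simulating step by step:
t=0: [96, 68, 52, 24, 51]
t=1: [67, 69, 63, 64, 62]
t=2: [45, 46, 44, 44, 43]
t=3: [107, 107, 106, 106, 106]
t=4: [78, 78, 79, 79, 79]
t=5: [3, 3, 4, 4, 4]
t=6: [11, 11, 10, 10, 10]
t=7: [30, 30, 31, 31, 31]
t=8: [92, 92, 91, 91, 91]
t=9: [33, 33, 34, 34, 34]
t=10: [101, 101, 100, 100, 100]
t=11: [60, 60, 61, 61, 61]
t=12: [57, 57, 58, 58, 58]
t=13: [66, 66, 67, 67, 67]
t=14: [39, 39, 40, 40, 40]
t=15: [119, 119, 118, 118, 118]
t=16: [114, 114, 115, 115, 115]
t=17: [104, 104, 103, 103, 103]
t=18: [69, 69, 70, 70, 70]
t=19: [30, 30, 31, 31, 31]

Answer: [69, 69, 70, 70, 70]
Key observation: The state at step 7, [30, 30, 31, 31, 31], reappears at step 19: the system is in a cycle of period 12 from step 7 on.  Therefore the state at step 1554 equals the state at step 7 + ((1554 - 7) mod 12) = 18, which is [69, 69, 70, 70, 70].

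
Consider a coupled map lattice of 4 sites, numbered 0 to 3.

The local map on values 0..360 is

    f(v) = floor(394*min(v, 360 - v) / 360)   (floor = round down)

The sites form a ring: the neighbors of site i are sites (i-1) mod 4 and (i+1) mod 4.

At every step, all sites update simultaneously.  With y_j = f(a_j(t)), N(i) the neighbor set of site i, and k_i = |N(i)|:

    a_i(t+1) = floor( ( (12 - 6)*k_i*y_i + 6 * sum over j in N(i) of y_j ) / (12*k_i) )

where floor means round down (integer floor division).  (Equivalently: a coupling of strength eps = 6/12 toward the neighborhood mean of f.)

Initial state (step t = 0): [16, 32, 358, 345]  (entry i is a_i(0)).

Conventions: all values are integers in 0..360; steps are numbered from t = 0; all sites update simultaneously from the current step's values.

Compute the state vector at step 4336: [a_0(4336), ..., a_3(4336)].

Simulating step by step:
t=0: [16, 32, 358, 345]
t=1: [21, 22, 13, 12]
t=2: [20, 21, 16, 15]
t=3: [20, 20, 18, 17]
t=4: [20, 20, 19, 19]
t=5: [20, 20, 20, 20]
t=6: [21, 21, 21, 21]
t=7: [22, 22, 22, 22]
t=8: [24, 24, 24, 24]
t=9: [26, 26, 26, 26]
t=10: [28, 28, 28, 28]
t=11: [30, 30, 30, 30]
t=12: [32, 32, 32, 32]
t=13: [35, 35, 35, 35]
t=14: [38, 38, 38, 38]
t=15: [41, 41, 41, 41]
t=16: [44, 44, 44, 44]
t=17: [48, 48, 48, 48]
t=18: [52, 52, 52, 52]
t=19: [56, 56, 56, 56]
t=20: [61, 61, 61, 61]
t=21: [66, 66, 66, 66]
t=22: [72, 72, 72, 72]
t=23: [78, 78, 78, 78]
t=24: [85, 85, 85, 85]
t=25: [93, 93, 93, 93]
t=26: [101, 101, 101, 101]
t=27: [110, 110, 110, 110]
t=28: [120, 120, 120, 120]
t=29: [131, 131, 131, 131]
t=30: [143, 143, 143, 143]
t=31: [156, 156, 156, 156]
t=32: [170, 170, 170, 170]
t=33: [186, 186, 186, 186]
t=34: [190, 190, 190, 190]
t=35: [186, 186, 186, 186]

Answer: [190, 190, 190, 190]
Key observation: The state at step 33, [186, 186, 186, 186], reappears at step 35: the system is in a cycle of period 2 from step 33 on.  Therefore the state at step 4336 equals the state at step 33 + ((4336 - 33) mod 2) = 34, which is [190, 190, 190, 190].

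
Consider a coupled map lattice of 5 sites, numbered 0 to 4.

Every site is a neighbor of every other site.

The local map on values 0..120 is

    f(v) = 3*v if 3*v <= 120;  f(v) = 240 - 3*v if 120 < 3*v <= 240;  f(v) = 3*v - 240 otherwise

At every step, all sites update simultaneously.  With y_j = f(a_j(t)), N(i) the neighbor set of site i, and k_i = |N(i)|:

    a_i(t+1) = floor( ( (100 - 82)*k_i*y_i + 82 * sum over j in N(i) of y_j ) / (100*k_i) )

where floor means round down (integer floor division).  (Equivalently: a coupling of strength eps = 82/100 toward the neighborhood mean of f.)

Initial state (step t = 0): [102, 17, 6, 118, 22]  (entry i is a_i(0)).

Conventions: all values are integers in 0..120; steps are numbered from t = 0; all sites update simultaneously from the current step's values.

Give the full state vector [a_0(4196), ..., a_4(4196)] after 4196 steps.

Simulating step by step:
t=0: [102, 17, 6, 118, 22]
t=1: [62, 63, 64, 61, 62]
t=2: [52, 52, 52, 52, 52]
t=3: [84, 84, 84, 84, 84]
t=4: [12, 12, 12, 12, 12]
t=5: [36, 36, 36, 36, 36]
t=6: [108, 108, 108, 108, 108]
t=7: [84, 84, 84, 84, 84]

Answer: [12, 12, 12, 12, 12]
Key observation: The state at step 3, [84, 84, 84, 84, 84], reappears at step 7: the system is in a cycle of period 4 from step 3 on.  Therefore the state at step 4196 equals the state at step 3 + ((4196 - 3) mod 4) = 4, which is [12, 12, 12, 12, 12].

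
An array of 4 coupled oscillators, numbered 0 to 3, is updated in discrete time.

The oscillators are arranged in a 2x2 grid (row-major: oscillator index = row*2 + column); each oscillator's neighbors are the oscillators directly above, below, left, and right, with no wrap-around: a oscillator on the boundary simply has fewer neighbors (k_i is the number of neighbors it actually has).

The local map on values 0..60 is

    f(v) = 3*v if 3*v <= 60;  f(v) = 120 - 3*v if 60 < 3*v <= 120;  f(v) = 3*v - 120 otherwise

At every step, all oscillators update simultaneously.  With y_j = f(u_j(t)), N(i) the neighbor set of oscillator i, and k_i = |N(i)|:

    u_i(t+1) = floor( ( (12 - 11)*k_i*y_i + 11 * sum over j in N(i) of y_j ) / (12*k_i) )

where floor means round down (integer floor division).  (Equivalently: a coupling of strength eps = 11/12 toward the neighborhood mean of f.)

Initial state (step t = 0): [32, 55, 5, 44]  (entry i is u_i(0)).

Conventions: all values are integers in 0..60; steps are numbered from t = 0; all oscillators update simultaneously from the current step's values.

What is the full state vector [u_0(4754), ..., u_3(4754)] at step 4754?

Simulating step by step:
t=0: [32, 55, 5, 44]
t=1: [29, 20, 17, 28]
t=2: [53, 36, 35, 53]
t=3: [15, 36, 37, 15]
t=4: [13, 42, 42, 13]
t=5: [8, 36, 36, 8]
t=6: [13, 23, 23, 13]
t=7: [50, 40, 40, 50]
t=8: [2, 27, 27, 2]
t=9: [36, 8, 8, 36]
t=10: [23, 13, 13, 23]
t=11: [40, 50, 50, 40]
t=12: [27, 2, 2, 27]
t=13: [8, 36, 36, 8]

Answer: [23, 13, 13, 23]
Key observation: The state at step 5, [8, 36, 36, 8], reappears at step 13: the system is in a cycle of period 8 from step 5 on.  Therefore the state at step 4754 equals the state at step 5 + ((4754 - 5) mod 8) = 10, which is [23, 13, 13, 23].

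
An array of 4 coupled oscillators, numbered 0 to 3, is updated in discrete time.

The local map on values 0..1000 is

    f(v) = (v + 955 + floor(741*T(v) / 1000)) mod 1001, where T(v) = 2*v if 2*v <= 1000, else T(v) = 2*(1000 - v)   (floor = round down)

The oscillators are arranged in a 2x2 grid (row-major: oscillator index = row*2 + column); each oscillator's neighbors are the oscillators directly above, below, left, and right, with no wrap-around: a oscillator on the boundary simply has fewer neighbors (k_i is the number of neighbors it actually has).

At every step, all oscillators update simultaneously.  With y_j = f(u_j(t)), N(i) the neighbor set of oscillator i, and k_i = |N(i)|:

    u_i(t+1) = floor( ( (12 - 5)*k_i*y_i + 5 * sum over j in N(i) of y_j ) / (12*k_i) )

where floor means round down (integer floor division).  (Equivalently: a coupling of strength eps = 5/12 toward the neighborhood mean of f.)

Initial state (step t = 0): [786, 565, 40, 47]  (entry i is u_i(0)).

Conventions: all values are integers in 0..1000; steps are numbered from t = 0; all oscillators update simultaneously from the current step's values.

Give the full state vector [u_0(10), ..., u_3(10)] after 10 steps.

Simulating step by step:
t=0: [786, 565, 40, 47]
t=1: [77, 120, 57, 85]
t=2: [156, 210, 119, 167]
t=3: [349, 424, 292, 365]
t=4: [620, 352, 745, 643]
t=5: [267, 536, 98, 260]
t=6: [437, 355, 368, 427]
t=7: [376, 497, 515, 361]
t=8: [594, 470, 470, 573]
t=9: [135, 133, 133, 141]
t=10: [286, 289, 289, 295]

Answer: [286, 289, 289, 295]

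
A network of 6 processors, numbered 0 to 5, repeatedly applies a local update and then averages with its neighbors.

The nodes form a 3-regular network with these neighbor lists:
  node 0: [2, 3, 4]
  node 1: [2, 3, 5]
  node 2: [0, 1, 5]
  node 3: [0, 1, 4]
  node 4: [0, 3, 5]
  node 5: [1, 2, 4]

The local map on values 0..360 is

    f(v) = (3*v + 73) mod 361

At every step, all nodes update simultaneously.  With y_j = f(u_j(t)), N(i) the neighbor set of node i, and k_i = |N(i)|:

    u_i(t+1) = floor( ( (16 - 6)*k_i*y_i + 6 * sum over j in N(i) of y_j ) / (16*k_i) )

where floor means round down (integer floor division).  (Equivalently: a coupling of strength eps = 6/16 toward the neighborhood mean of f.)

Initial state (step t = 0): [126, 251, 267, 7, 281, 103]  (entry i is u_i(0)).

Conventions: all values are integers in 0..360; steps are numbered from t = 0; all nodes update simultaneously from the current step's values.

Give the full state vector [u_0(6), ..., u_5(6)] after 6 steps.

Simulating step by step:
t=0: [126, 251, 267, 7, 281, 103]
t=1: [111, 98, 121, 107, 146, 69]
t=2: [60, 52, 88, 45, 138, 203]
t=3: [242, 251, 311, 206, 176, 287]
t=4: [154, 168, 226, 258, 227, 211]
t=5: [132, 197, 110, 130, 100, 250]
t=6: [87, 220, 90, 116, 46, 107]

Answer: [87, 220, 90, 116, 46, 107]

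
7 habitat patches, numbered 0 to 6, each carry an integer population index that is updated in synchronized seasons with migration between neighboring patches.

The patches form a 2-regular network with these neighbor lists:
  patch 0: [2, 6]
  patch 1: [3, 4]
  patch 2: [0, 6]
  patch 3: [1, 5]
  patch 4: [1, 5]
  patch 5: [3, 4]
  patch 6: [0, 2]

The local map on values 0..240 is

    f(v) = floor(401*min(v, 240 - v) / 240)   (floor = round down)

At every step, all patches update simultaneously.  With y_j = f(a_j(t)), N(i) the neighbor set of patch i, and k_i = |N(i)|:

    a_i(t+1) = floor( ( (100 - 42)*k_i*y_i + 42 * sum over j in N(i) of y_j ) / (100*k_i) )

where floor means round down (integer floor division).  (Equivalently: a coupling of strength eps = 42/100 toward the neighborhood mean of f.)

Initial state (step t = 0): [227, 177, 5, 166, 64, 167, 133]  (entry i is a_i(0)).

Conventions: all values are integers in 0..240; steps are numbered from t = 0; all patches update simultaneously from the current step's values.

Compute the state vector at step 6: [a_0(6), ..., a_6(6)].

Answer: [72, 136, 71, 126, 136, 126, 71]

Derivation:
t=0: [227, 177, 5, 166, 64, 167, 133]
t=1: [51, 108, 46, 118, 108, 118, 109]
t=2: [103, 183, 100, 193, 183, 193, 139]
t=3: [170, 91, 168, 81, 91, 81, 168]
t=4: [117, 148, 119, 138, 148, 138, 119]
t=5: [196, 156, 197, 166, 156, 166, 197]
t=6: [72, 136, 71, 126, 136, 126, 71]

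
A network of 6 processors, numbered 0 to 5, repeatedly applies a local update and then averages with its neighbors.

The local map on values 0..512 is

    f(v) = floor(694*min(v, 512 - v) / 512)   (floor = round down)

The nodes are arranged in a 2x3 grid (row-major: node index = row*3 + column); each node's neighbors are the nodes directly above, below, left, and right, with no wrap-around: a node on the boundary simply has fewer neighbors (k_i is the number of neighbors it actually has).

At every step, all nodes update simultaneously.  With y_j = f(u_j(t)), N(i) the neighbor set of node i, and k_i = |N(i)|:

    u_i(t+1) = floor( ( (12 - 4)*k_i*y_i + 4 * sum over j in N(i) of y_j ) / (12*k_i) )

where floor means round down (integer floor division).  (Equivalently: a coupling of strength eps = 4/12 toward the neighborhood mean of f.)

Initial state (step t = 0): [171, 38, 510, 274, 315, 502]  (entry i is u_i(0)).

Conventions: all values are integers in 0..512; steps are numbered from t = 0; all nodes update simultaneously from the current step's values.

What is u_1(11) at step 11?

Answer: u_1(11) = 329

Derivation:
t=0: [171, 38, 510, 274, 315, 502]
t=1: [216, 89, 12, 297, 220, 53]
t=2: [263, 147, 42, 292, 252, 99]
t=3: [307, 214, 92, 311, 297, 155]
t=4: [278, 270, 166, 276, 279, 209]
t=5: [319, 313, 251, 318, 313, 278]
t=6: [262, 276, 324, 263, 273, 312]
t=7: [334, 314, 267, 334, 318, 276]
t=8: [245, 271, 319, 244, 266, 311]
t=9: [330, 320, 273, 330, 325, 280]
t=10: [248, 264, 311, 247, 259, 305]
t=11: [335, 329, 284, 335, 333, 289]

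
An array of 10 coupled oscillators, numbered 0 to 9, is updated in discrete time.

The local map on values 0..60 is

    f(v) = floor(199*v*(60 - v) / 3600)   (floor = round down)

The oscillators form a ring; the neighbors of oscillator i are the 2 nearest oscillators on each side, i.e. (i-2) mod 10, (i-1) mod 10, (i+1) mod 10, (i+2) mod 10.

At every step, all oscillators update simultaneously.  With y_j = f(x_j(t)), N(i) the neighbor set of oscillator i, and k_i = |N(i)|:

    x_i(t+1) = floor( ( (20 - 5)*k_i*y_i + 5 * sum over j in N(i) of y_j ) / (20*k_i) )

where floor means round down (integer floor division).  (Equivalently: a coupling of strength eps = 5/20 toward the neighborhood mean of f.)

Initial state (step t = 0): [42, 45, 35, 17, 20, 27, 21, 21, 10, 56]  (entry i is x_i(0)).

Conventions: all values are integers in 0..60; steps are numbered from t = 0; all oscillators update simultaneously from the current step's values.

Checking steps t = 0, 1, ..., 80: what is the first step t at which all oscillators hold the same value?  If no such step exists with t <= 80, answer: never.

Answer: never
Key observation: The state at step 11 reappears at step 13 — the system is in a cycle of period 2 from step 11 on.  No step 0..13 is synchronized, and the cycle repeats forever, so no step up to 80 (or ever) has all oscillators equal.

Derivation:
t=0: [42, 45, 35, 17, 20, 27, 21, 21, 10, 56]  (not all equal)
t=1: [38, 36, 46, 41, 44, 47, 44, 42, 29, 18]  (not all equal)
t=2: [45, 45, 37, 41, 37, 34, 38, 40, 47, 42]  (not all equal)
t=3: [37, 38, 45, 43, 46, 47, 45, 43, 35, 40]  (not all equal)
t=4: [46, 45, 38, 39, 35, 34, 37, 40, 46, 44]  (not all equal)
t=5: [36, 38, 44, 44, 47, 47, 46, 43, 36, 37]  (not all equal)
t=6: [46, 45, 38, 37, 33, 33, 35, 40, 45, 46]  (not all equal)
t=7: [35, 37, 45, 46, 48, 48, 47, 43, 37, 35]  (not all equal)
t=8: [47, 45, 37, 35, 31, 31, 34, 39, 45, 47]  (not all equal)
t=9: [34, 37, 45, 47, 48, 48, 47, 44, 37, 34]  (not all equal)
t=10: [47, 45, 37, 33, 31, 31, 33, 38, 45, 47]  (not all equal)
t=11: [34, 37, 45, 48, 48, 48, 48, 45, 37, 34]  (not all equal)
t=12: [47, 45, 37, 32, 31, 31, 32, 37, 45, 47]  (not all equal)
t=13: [34, 37, 45, 48, 48, 48, 48, 45, 37, 34]  (not all equal)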